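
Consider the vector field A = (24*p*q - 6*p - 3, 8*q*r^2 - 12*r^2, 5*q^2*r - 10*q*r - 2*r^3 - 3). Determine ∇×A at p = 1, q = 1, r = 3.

(∇×A)₁ = ∂A₃/∂q − ∂A₂/∂r = -6*q*r + 14*r
(∇×A)₂ = ∂A₁/∂r − ∂A₃/∂p = 0
(∇×A)₃ = ∂A₂/∂p − ∂A₁/∂q = -24*p
∇×A = (-6*q*r + 14*r, 0, -24*p)
At (1, 1, 3): (24, 0, -24).

(24, 0, -24)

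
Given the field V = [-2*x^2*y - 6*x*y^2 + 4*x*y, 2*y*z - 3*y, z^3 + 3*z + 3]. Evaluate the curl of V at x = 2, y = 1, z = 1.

(-2, 0, 24)

(∇×V)₁ = ∂V₃/∂y − ∂V₂/∂z = -2*y
(∇×V)₂ = ∂V₁/∂z − ∂V₃/∂x = 0
(∇×V)₃ = ∂V₂/∂x − ∂V₁/∂y = 2*x^2 + 12*x*y - 4*x
∇×V = (-2*y, 0, 2*x^2 + 12*x*y - 4*x)
At (2, 1, 1): (-2, 0, 24).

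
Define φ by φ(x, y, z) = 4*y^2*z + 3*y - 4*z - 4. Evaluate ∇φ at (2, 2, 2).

∂φ/∂x = 0
∂φ/∂y = 8*y*z + 3
∂φ/∂z = 4*y^2 - 4
∇φ = (0, 8*y*z + 3, 4*y^2 - 4)
At (2, 2, 2): (0, 35, 12).

(0, 35, 12)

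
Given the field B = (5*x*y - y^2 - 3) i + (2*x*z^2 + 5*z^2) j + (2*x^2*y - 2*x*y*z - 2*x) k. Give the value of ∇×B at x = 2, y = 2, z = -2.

(∇×B)₁ = ∂B₃/∂y − ∂B₂/∂z = 2*x^2 - 6*x*z - 10*z
(∇×B)₂ = ∂B₁/∂z − ∂B₃/∂x = -4*x*y + 2*y*z + 2
(∇×B)₃ = ∂B₂/∂x − ∂B₁/∂y = -5*x + 2*y + 2*z^2
∇×B = (2*x^2 - 6*x*z - 10*z, -4*x*y + 2*y*z + 2, -5*x + 2*y + 2*z^2)
At (2, 2, -2): (52, -22, 2).

(52, -22, 2)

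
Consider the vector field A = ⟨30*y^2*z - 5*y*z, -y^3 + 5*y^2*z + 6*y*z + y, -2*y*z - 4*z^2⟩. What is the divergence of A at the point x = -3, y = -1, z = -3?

36

∂A₁/∂x = 0
∂A₂/∂y = -3*y^2 + 10*y*z + 6*z + 1
∂A₃/∂z = -2*y - 8*z
∇·A = -3*y^2 + 10*y*z - 2*y - 2*z + 1
At (-3, -1, -3): 36.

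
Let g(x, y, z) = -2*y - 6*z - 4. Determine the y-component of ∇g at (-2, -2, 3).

-2

(∇g)_2 = ∂g/∂y = -2
At (-2, -2, 3): -2.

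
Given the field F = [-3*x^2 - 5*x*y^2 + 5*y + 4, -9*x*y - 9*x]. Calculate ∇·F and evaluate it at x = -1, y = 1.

10

∂F₁/∂x = -6*x - 5*y^2
∂F₂/∂y = -9*x
∇·F = -15*x - 5*y^2
At (-1, 1): 10.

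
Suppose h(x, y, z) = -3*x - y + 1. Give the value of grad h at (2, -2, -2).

∂h/∂x = -3
∂h/∂y = -1
∂h/∂z = 0
∇h = (-3, -1, 0)
At (2, -2, -2): (-3, -1, 0).

(-3, -1, 0)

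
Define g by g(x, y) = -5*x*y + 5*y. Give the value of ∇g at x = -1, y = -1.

(5, 10)

∂g/∂x = -5*y
∂g/∂y = -5*x + 5
∇g = (-5*y, -5*x + 5)
At (-1, -1): (5, 10).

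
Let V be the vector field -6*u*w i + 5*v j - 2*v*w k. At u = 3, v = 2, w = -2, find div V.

∂V₁/∂u = -6*w
∂V₂/∂v = 5
∂V₃/∂w = -2*v
∇·V = -2*v - 6*w + 5
At (3, 2, -2): 13.

13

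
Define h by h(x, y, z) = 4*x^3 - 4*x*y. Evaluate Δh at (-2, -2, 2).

∂²h/∂x² = 24*x
∂²h/∂y² = 0
∂²h/∂z² = 0
∇²h = 24*x
At (-2, -2, 2): -48.

-48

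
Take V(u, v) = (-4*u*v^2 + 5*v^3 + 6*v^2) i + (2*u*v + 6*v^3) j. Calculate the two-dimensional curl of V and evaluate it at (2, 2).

-48

∂V₂/∂u = 2*v
∂V₁/∂v = -8*u*v + 15*v^2 + 12*v
Scalar curl = 8*u*v - 15*v^2 - 10*v
At (2, 2): -48.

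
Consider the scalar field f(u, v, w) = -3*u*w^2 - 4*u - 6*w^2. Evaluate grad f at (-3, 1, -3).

(-31, 0, -18)

∂f/∂u = -3*w^2 - 4
∂f/∂v = 0
∂f/∂w = -6*u*w - 12*w
∇f = (-3*w^2 - 4, 0, -6*u*w - 12*w)
At (-3, 1, -3): (-31, 0, -18).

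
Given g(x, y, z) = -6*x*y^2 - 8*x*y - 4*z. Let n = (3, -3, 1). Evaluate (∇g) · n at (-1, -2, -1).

20

∂g/∂x = -6*y^2 - 8*y
∂g/∂y = -12*x*y - 8*x
∂g/∂z = -4
∇g at (-1, -2, -1) = (-8, -16, -4)
∇g · n = (-8)(3) + (-16)(-3) + (-4)(1) = 20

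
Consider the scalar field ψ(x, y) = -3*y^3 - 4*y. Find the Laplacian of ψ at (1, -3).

54

∂²ψ/∂x² = 0
∂²ψ/∂y² = -18*y
∇²ψ = -18*y
At (1, -3): 54.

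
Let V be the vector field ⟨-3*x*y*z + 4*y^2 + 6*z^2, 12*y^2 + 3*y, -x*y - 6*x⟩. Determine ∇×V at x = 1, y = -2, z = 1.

(-1, 22, 19)

(∇×V)₁ = ∂V₃/∂y − ∂V₂/∂z = -x
(∇×V)₂ = ∂V₁/∂z − ∂V₃/∂x = -3*x*y + y + 12*z + 6
(∇×V)₃ = ∂V₂/∂x − ∂V₁/∂y = 3*x*z - 8*y
∇×V = (-x, -3*x*y + y + 12*z + 6, 3*x*z - 8*y)
At (1, -2, 1): (-1, 22, 19).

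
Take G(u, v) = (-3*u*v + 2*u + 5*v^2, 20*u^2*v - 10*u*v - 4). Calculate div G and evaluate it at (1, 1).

∂G₁/∂u = -3*v + 2
∂G₂/∂v = 20*u^2 - 10*u
∇·G = 20*u^2 - 10*u - 3*v + 2
At (1, 1): 9.

9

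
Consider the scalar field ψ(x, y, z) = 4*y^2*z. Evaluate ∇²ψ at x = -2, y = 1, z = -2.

∂²ψ/∂x² = 0
∂²ψ/∂y² = 8*z
∂²ψ/∂z² = 0
∇²ψ = 8*z
At (-2, 1, -2): -16.

-16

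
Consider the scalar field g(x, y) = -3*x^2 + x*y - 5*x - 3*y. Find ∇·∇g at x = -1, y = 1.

-6

∂²g/∂x² = -6
∂²g/∂y² = 0
∇²g = -6
At (-1, 1): -6.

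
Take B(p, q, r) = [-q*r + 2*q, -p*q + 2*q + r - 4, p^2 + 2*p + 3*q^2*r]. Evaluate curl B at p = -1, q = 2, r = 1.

(∇×B)₁ = ∂B₃/∂q − ∂B₂/∂r = 6*q*r - 1
(∇×B)₂ = ∂B₁/∂r − ∂B₃/∂p = -2*p - q - 2
(∇×B)₃ = ∂B₂/∂p − ∂B₁/∂q = -q + r - 2
∇×B = (6*q*r - 1, -2*p - q - 2, -q + r - 2)
At (-1, 2, 1): (11, -2, -3).

(11, -2, -3)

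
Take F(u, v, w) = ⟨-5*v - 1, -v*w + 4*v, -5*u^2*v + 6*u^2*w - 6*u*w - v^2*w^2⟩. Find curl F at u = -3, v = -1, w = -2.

(-38, -54, 5)

(∇×F)₁ = ∂F₃/∂v − ∂F₂/∂w = -5*u^2 - 2*v*w^2 + v
(∇×F)₂ = ∂F₁/∂w − ∂F₃/∂u = 10*u*v - 12*u*w + 6*w
(∇×F)₃ = ∂F₂/∂u − ∂F₁/∂v = 5
∇×F = (-5*u^2 - 2*v*w^2 + v, 10*u*v - 12*u*w + 6*w, 5)
At (-3, -1, -2): (-38, -54, 5).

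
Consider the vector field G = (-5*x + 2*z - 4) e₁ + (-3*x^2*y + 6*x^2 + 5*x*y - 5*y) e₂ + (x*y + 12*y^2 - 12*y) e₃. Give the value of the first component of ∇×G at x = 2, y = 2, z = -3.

38

(∇×G)_1 = ∂G₃/∂y − ∂G₂/∂z
= x + 24*y - 12 − (0)
= x + 24*y - 12
At (2, 2, -3): 38.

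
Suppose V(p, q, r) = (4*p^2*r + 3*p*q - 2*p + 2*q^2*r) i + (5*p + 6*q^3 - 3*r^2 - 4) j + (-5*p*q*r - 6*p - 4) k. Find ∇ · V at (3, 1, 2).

52

∂V₁/∂p = 8*p*r + 3*q - 2
∂V₂/∂q = 18*q^2
∂V₃/∂r = -5*p*q
∇·V = -5*p*q + 8*p*r + 18*q^2 + 3*q - 2
At (3, 1, 2): 52.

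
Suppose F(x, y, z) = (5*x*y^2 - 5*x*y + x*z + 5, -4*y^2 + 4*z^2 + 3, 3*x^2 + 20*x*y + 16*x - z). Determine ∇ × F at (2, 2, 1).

(∇×F)₁ = ∂F₃/∂y − ∂F₂/∂z = 20*x - 8*z
(∇×F)₂ = ∂F₁/∂z − ∂F₃/∂x = -5*x - 20*y - 16
(∇×F)₃ = ∂F₂/∂x − ∂F₁/∂y = -10*x*y + 5*x
∇×F = (20*x - 8*z, -5*x - 20*y - 16, -10*x*y + 5*x)
At (2, 2, 1): (32, -66, -30).

(32, -66, -30)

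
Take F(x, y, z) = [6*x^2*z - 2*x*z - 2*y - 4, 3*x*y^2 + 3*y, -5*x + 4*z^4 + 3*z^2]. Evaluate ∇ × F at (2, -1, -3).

(∇×F)₁ = ∂F₃/∂y − ∂F₂/∂z = 0
(∇×F)₂ = ∂F₁/∂z − ∂F₃/∂x = 6*x^2 - 2*x + 5
(∇×F)₃ = ∂F₂/∂x − ∂F₁/∂y = 3*y^2 + 2
∇×F = (0, 6*x^2 - 2*x + 5, 3*y^2 + 2)
At (2, -1, -3): (0, 25, 5).

(0, 25, 5)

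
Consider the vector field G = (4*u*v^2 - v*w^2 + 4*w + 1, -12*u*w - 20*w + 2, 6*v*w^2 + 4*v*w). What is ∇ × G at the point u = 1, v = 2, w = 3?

(98, -8, -43)

(∇×G)₁ = ∂G₃/∂v − ∂G₂/∂w = 12*u + 6*w^2 + 4*w + 20
(∇×G)₂ = ∂G₁/∂w − ∂G₃/∂u = -2*v*w + 4
(∇×G)₃ = ∂G₂/∂u − ∂G₁/∂v = -8*u*v + w^2 - 12*w
∇×G = (12*u + 6*w^2 + 4*w + 20, -2*v*w + 4, -8*u*v + w^2 - 12*w)
At (1, 2, 3): (98, -8, -43).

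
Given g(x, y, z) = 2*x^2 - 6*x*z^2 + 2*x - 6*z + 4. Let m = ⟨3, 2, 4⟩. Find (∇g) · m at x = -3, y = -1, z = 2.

∂g/∂x = 4*x - 6*z^2 + 2
∂g/∂y = 0
∂g/∂z = -12*x*z - 6
∇g at (-3, -1, 2) = (-34, 0, 66)
∇g · m = (-34)(3) + (0)(2) + (66)(4) = 162

162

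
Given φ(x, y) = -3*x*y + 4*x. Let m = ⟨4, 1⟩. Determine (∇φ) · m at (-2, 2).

-2

∂φ/∂x = -3*y + 4
∂φ/∂y = -3*x
∇φ at (-2, 2) = (-2, 6)
∇φ · m = (-2)(4) + (6)(1) = -2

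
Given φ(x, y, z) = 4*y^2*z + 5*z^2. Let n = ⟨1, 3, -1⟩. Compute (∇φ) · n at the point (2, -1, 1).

∂φ/∂x = 0
∂φ/∂y = 8*y*z
∂φ/∂z = 4*y^2 + 10*z
∇φ at (2, -1, 1) = (0, -8, 14)
∇φ · n = (0)(1) + (-8)(3) + (14)(-1) = -38

-38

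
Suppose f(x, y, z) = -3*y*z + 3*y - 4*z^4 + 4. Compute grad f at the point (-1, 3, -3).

∂f/∂x = 0
∂f/∂y = -3*z + 3
∂f/∂z = -3*y - 16*z^3
∇f = (0, -3*z + 3, -3*y - 16*z^3)
At (-1, 3, -3): (0, 12, 423).

(0, 12, 423)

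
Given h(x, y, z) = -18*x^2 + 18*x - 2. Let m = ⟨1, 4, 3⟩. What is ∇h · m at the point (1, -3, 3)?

-18

∂h/∂x = -36*x + 18
∂h/∂y = 0
∂h/∂z = 0
∇h at (1, -3, 3) = (-18, 0, 0)
∇h · m = (-18)(1) + (0)(4) + (0)(3) = -18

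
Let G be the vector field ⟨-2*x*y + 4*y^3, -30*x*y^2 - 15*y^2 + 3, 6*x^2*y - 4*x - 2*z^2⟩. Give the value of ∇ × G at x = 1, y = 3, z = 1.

(6, -32, -376)

(∇×G)₁ = ∂G₃/∂y − ∂G₂/∂z = 6*x^2
(∇×G)₂ = ∂G₁/∂z − ∂G₃/∂x = -12*x*y + 4
(∇×G)₃ = ∂G₂/∂x − ∂G₁/∂y = 2*x - 42*y^2
∇×G = (6*x^2, -12*x*y + 4, 2*x - 42*y^2)
At (1, 3, 1): (6, -32, -376).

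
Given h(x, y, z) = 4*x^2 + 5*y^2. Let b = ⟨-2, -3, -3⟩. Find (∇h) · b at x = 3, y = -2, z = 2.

∂h/∂x = 8*x
∂h/∂y = 10*y
∂h/∂z = 0
∇h at (3, -2, 2) = (24, -20, 0)
∇h · b = (24)(-2) + (-20)(-3) + (0)(-3) = 12

12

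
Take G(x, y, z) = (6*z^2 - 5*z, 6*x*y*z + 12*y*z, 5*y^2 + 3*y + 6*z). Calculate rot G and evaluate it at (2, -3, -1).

(45, -17, 18)

(∇×G)₁ = ∂G₃/∂y − ∂G₂/∂z = -6*x*y - 2*y + 3
(∇×G)₂ = ∂G₁/∂z − ∂G₃/∂x = 12*z - 5
(∇×G)₃ = ∂G₂/∂x − ∂G₁/∂y = 6*y*z
∇×G = (-6*x*y - 2*y + 3, 12*z - 5, 6*y*z)
At (2, -3, -1): (45, -17, 18).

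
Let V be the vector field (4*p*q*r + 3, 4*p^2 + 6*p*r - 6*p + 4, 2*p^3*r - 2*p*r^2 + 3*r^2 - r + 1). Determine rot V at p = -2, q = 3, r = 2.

(∇×V)₁ = ∂V₃/∂q − ∂V₂/∂r = -6*p
(∇×V)₂ = ∂V₁/∂r − ∂V₃/∂p = -6*p^2*r + 4*p*q + 2*r^2
(∇×V)₃ = ∂V₂/∂p − ∂V₁/∂q = -4*p*r + 8*p + 6*r - 6
∇×V = (-6*p, -6*p^2*r + 4*p*q + 2*r^2, -4*p*r + 8*p + 6*r - 6)
At (-2, 3, 2): (12, -64, 6).

(12, -64, 6)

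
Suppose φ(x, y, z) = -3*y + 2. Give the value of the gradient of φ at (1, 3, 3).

∂φ/∂x = 0
∂φ/∂y = -3
∂φ/∂z = 0
∇φ = (0, -3, 0)
At (1, 3, 3): (0, -3, 0).

(0, -3, 0)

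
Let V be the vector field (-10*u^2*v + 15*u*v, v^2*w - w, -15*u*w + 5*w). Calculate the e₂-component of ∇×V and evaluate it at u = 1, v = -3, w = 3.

(∇×V)_2 = ∂V₁/∂w − ∂V₃/∂u
= 0 − (-15*w)
= 15*w
At (1, -3, 3): 45.

45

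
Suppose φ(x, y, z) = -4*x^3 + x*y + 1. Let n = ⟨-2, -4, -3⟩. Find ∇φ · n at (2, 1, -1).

86

∂φ/∂x = -12*x^2 + y
∂φ/∂y = x
∂φ/∂z = 0
∇φ at (2, 1, -1) = (-47, 2, 0)
∇φ · n = (-47)(-2) + (2)(-4) + (0)(-3) = 86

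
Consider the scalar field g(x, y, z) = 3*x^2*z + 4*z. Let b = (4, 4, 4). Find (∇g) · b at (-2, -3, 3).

∂g/∂x = 6*x*z
∂g/∂y = 0
∂g/∂z = 3*x^2 + 4
∇g at (-2, -3, 3) = (-36, 0, 16)
∇g · b = (-36)(4) + (0)(4) + (16)(4) = -80

-80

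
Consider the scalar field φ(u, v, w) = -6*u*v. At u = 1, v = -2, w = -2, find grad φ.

∂φ/∂u = -6*v
∂φ/∂v = -6*u
∂φ/∂w = 0
∇φ = (-6*v, -6*u, 0)
At (1, -2, -2): (12, -6, 0).

(12, -6, 0)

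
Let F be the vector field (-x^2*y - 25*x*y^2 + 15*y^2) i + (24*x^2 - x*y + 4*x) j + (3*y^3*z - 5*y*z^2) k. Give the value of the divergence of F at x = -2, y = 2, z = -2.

∂F₁/∂x = -2*x*y - 25*y^2
∂F₂/∂y = -x
∂F₃/∂z = 3*y^3 - 10*y*z
∇·F = -2*x*y - x + 3*y^3 - 25*y^2 - 10*y*z
At (-2, 2, -2): -26.

-26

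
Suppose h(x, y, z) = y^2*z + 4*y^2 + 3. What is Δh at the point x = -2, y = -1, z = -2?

∂²h/∂x² = 0
∂²h/∂y² = 2*(z + 4)
∂²h/∂z² = 0
∇²h = 2*z + 8
At (-2, -1, -2): 4.

4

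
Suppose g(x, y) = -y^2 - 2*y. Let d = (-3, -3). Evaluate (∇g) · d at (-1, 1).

∂g/∂x = 0
∂g/∂y = -2*y - 2
∇g at (-1, 1) = (0, -4)
∇g · d = (0)(-3) + (-4)(-3) = 12

12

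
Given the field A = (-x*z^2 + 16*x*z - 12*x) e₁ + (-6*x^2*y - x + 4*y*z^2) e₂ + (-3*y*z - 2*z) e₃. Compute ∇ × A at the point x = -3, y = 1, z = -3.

(33, -66, 35)

(∇×A)₁ = ∂A₃/∂y − ∂A₂/∂z = -8*y*z - 3*z
(∇×A)₂ = ∂A₁/∂z − ∂A₃/∂x = -2*x*z + 16*x
(∇×A)₃ = ∂A₂/∂x − ∂A₁/∂y = -12*x*y - 1
∇×A = (-8*y*z - 3*z, -2*x*z + 16*x, -12*x*y - 1)
At (-3, 1, -3): (33, -66, 35).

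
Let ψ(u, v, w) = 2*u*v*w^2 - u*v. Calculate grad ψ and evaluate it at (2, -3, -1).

(-3, 2, 24)

∂ψ/∂u = 2*v*w^2 - v
∂ψ/∂v = 2*u*w^2 - u
∂ψ/∂w = 4*u*v*w
∇ψ = (2*v*w^2 - v, 2*u*w^2 - u, 4*u*v*w)
At (2, -3, -1): (-3, 2, 24).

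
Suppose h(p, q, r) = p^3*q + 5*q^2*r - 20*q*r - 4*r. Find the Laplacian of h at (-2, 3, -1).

-46

∂²h/∂p² = 6*p*q
∂²h/∂q² = 10*r
∂²h/∂r² = 0
∇²h = 6*p*q + 10*r
At (-2, 3, -1): -46.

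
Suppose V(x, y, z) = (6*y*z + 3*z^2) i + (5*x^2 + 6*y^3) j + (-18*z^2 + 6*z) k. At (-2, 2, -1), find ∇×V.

(∇×V)₁ = ∂V₃/∂y − ∂V₂/∂z = 0
(∇×V)₂ = ∂V₁/∂z − ∂V₃/∂x = 6*y + 6*z
(∇×V)₃ = ∂V₂/∂x − ∂V₁/∂y = 10*x - 6*z
∇×V = (0, 6*y + 6*z, 10*x - 6*z)
At (-2, 2, -1): (0, 6, -14).

(0, 6, -14)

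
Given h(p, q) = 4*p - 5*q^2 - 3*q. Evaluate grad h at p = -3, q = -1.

∂h/∂p = 4
∂h/∂q = -10*q - 3
∇h = (4, -10*q - 3)
At (-3, -1): (4, 7).

(4, 7)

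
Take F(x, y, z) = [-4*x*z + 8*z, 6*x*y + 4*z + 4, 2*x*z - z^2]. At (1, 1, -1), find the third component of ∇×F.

6

(∇×F)_3 = ∂F₂/∂x − ∂F₁/∂y
= 6*y − (0)
= 6*y
At (1, 1, -1): 6.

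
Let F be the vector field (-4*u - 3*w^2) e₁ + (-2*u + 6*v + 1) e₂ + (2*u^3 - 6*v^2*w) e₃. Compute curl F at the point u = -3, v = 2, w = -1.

(∇×F)₁ = ∂F₃/∂v − ∂F₂/∂w = -12*v*w
(∇×F)₂ = ∂F₁/∂w − ∂F₃/∂u = -6*u^2 - 6*w
(∇×F)₃ = ∂F₂/∂u − ∂F₁/∂v = -2
∇×F = (-12*v*w, -6*u^2 - 6*w, -2)
At (-3, 2, -1): (24, -48, -2).

(24, -48, -2)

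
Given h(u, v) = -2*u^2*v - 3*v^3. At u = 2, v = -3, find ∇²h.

∂²h/∂u² = -4*v
∂²h/∂v² = -18*v
∇²h = -22*v
At (2, -3): 66.

66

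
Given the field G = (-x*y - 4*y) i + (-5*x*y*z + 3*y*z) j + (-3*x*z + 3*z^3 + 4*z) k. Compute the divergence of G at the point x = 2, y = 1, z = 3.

57

∂G₁/∂x = -y
∂G₂/∂y = -5*x*z + 3*z
∂G₃/∂z = -3*x + 9*z^2 + 4
∇·G = -5*x*z - 3*x - y + 9*z^2 + 3*z + 4
At (2, 1, 3): 57.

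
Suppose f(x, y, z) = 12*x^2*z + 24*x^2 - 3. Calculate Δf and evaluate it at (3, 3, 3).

∂²f/∂x² = 24*(z + 2)
∂²f/∂y² = 0
∂²f/∂z² = 0
∇²f = 24*z + 48
At (3, 3, 3): 120.

120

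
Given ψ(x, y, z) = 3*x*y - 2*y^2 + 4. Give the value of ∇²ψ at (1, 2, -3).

∂²ψ/∂x² = 0
∂²ψ/∂y² = -4
∂²ψ/∂z² = 0
∇²ψ = -4
At (1, 2, -3): -4.

-4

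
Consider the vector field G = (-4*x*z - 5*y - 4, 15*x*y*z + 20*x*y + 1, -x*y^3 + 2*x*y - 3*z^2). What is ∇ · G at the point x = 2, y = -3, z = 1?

∂G₁/∂x = -4*z
∂G₂/∂y = 15*x*z + 20*x
∂G₃/∂z = -6*z
∇·G = 15*x*z + 20*x - 10*z
At (2, -3, 1): 60.

60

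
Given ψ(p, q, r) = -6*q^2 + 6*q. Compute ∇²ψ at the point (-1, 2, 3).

-12

∂²ψ/∂p² = 0
∂²ψ/∂q² = -12
∂²ψ/∂r² = 0
∇²ψ = -12
At (-1, 2, 3): -12.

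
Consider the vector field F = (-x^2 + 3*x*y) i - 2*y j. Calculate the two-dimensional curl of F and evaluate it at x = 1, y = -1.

∂F₂/∂x = 0
∂F₁/∂y = 3*x
Scalar curl = -3*x
At (1, -1): -3.

-3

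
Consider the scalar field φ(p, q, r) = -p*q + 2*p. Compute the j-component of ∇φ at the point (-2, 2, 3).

(∇φ)_2 = ∂φ/∂q = -p
At (-2, 2, 3): 2.

2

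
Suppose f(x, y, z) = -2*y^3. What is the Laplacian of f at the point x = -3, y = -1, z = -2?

∂²f/∂x² = 0
∂²f/∂y² = -12*y
∂²f/∂z² = 0
∇²f = -12*y
At (-3, -1, -2): 12.

12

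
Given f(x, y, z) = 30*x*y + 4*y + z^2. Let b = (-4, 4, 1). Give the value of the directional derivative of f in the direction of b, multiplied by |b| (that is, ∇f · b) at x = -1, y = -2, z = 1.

138

∂f/∂x = 30*y
∂f/∂y = 30*x + 4
∂f/∂z = 2*z
∇f at (-1, -2, 1) = (-60, -26, 2)
∇f · b = (-60)(-4) + (-26)(4) + (2)(1) = 138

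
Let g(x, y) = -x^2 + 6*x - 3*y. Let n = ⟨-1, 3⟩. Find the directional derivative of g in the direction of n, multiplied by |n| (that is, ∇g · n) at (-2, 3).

∂g/∂x = -2*x + 6
∂g/∂y = -3
∇g at (-2, 3) = (10, -3)
∇g · n = (10)(-1) + (-3)(3) = -19

-19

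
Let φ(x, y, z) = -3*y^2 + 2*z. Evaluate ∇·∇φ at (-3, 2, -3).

∂²φ/∂x² = 0
∂²φ/∂y² = -6
∂²φ/∂z² = 0
∇²φ = -6
At (-3, 2, -3): -6.

-6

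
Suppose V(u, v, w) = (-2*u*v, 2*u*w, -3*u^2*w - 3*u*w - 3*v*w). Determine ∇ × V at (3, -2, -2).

(0, -42, 2)

(∇×V)₁ = ∂V₃/∂v − ∂V₂/∂w = -2*u - 3*w
(∇×V)₂ = ∂V₁/∂w − ∂V₃/∂u = 6*u*w + 3*w
(∇×V)₃ = ∂V₂/∂u − ∂V₁/∂v = 2*u + 2*w
∇×V = (-2*u - 3*w, 6*u*w + 3*w, 2*u + 2*w)
At (3, -2, -2): (0, -42, 2).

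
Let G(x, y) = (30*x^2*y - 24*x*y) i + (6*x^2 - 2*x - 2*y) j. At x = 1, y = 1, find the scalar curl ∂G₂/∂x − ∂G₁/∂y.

4

∂G₂/∂x = 12*x - 2
∂G₁/∂y = 30*x^2 - 24*x
Scalar curl = -30*x^2 + 36*x - 2
At (1, 1): 4.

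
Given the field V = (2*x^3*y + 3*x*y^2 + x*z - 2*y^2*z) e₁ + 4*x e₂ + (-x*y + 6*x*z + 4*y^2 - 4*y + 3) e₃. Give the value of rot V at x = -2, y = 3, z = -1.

(22, -11, 44)

(∇×V)₁ = ∂V₃/∂y − ∂V₂/∂z = -x + 8*y - 4
(∇×V)₂ = ∂V₁/∂z − ∂V₃/∂x = x - 2*y^2 + y - 6*z
(∇×V)₃ = ∂V₂/∂x − ∂V₁/∂y = -2*x^3 - 6*x*y + 4*y*z + 4
∇×V = (-x + 8*y - 4, x - 2*y^2 + y - 6*z, -2*x^3 - 6*x*y + 4*y*z + 4)
At (-2, 3, -1): (22, -11, 44).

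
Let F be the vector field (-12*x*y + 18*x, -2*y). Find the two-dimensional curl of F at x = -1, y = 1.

∂F₂/∂x = 0
∂F₁/∂y = -12*x
Scalar curl = 12*x
At (-1, 1): -12.

-12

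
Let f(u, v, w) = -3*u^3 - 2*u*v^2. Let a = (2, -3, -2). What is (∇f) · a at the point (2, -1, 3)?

-100

∂f/∂u = -9*u^2 - 2*v^2
∂f/∂v = -4*u*v
∂f/∂w = 0
∇f at (2, -1, 3) = (-38, 8, 0)
∇f · a = (-38)(2) + (8)(-3) + (0)(-2) = -100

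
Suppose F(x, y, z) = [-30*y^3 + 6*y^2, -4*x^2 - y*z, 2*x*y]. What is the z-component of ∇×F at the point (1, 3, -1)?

(∇×F)_3 = ∂F₂/∂x − ∂F₁/∂y
= -8*x − (-90*y^2 + 12*y)
= -8*x + 90*y^2 - 12*y
At (1, 3, -1): 766.

766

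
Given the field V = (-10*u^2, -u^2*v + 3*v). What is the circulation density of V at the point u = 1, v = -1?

2

∂V₂/∂u = -2*u*v
∂V₁/∂v = 0
Scalar curl = -2*u*v
At (1, -1): 2.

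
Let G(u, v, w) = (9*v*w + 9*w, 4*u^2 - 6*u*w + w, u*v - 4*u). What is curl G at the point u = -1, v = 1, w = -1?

(-8, 21, 7)

(∇×G)₁ = ∂G₃/∂v − ∂G₂/∂w = 7*u - 1
(∇×G)₂ = ∂G₁/∂w − ∂G₃/∂u = 8*v + 13
(∇×G)₃ = ∂G₂/∂u − ∂G₁/∂v = 8*u - 15*w
∇×G = (7*u - 1, 8*v + 13, 8*u - 15*w)
At (-1, 1, -1): (-8, 21, 7).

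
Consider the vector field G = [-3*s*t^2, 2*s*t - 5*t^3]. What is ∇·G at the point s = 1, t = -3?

∂G₁/∂s = -3*t^2
∂G₂/∂t = 2*s - 15*t^2
∇·G = 2*s - 18*t^2
At (1, -3): -160.

-160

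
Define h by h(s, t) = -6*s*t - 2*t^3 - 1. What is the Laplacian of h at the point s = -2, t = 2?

-24

∂²h/∂s² = 0
∂²h/∂t² = -12*t
∇²h = -12*t
At (-2, 2): -24.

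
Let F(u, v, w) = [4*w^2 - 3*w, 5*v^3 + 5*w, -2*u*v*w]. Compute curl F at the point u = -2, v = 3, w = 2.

(∇×F)₁ = ∂F₃/∂v − ∂F₂/∂w = -2*u*w - 5
(∇×F)₂ = ∂F₁/∂w − ∂F₃/∂u = 2*v*w + 8*w - 3
(∇×F)₃ = ∂F₂/∂u − ∂F₁/∂v = 0
∇×F = (-2*u*w - 5, 2*v*w + 8*w - 3, 0)
At (-2, 3, 2): (3, 25, 0).

(3, 25, 0)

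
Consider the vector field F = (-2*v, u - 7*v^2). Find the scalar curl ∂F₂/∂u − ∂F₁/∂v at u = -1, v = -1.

∂F₂/∂u = 1
∂F₁/∂v = -2
Scalar curl = 3
At (-1, -1): 3.

3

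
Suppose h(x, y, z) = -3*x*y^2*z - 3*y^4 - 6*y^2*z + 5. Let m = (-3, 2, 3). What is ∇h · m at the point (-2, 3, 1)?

-567

∂h/∂x = -3*y^2*z
∂h/∂y = -6*x*y*z - 12*y^3 - 12*y*z
∂h/∂z = -3*x*y^2 - 6*y^2
∇h at (-2, 3, 1) = (-27, -324, 0)
∇h · m = (-27)(-3) + (-324)(2) + (0)(3) = -567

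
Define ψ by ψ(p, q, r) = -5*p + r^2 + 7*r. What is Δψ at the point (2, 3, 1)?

∂²ψ/∂p² = 0
∂²ψ/∂q² = 0
∂²ψ/∂r² = 2
∇²ψ = 2
At (2, 3, 1): 2.

2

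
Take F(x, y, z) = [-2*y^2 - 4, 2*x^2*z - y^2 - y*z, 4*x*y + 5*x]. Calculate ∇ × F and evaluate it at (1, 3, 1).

(∇×F)₁ = ∂F₃/∂y − ∂F₂/∂z = -2*x^2 + 4*x + y
(∇×F)₂ = ∂F₁/∂z − ∂F₃/∂x = -4*y - 5
(∇×F)₃ = ∂F₂/∂x − ∂F₁/∂y = 4*x*z + 4*y
∇×F = (-2*x^2 + 4*x + y, -4*y - 5, 4*x*z + 4*y)
At (1, 3, 1): (5, -17, 16).

(5, -17, 16)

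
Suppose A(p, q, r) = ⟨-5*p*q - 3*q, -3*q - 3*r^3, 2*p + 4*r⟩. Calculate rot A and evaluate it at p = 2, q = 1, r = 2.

(36, -2, 13)

(∇×A)₁ = ∂A₃/∂q − ∂A₂/∂r = 9*r^2
(∇×A)₂ = ∂A₁/∂r − ∂A₃/∂p = -2
(∇×A)₃ = ∂A₂/∂p − ∂A₁/∂q = 5*p + 3
∇×A = (9*r^2, -2, 5*p + 3)
At (2, 1, 2): (36, -2, 13).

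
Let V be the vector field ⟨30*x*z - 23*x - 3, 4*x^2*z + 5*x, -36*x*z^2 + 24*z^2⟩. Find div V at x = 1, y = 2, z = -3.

∂V₁/∂x = 30*z - 23
∂V₂/∂y = 0
∂V₃/∂z = -72*x*z + 48*z
∇·V = -72*x*z + 78*z - 23
At (1, 2, -3): -41.

-41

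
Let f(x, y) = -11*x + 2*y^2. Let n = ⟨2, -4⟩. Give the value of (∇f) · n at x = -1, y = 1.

∂f/∂x = -11
∂f/∂y = 4*y
∇f at (-1, 1) = (-11, 4)
∇f · n = (-11)(2) + (4)(-4) = -38

-38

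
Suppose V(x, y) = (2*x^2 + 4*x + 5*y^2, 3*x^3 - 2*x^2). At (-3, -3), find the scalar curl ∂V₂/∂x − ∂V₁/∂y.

123

∂V₂/∂x = 9*x^2 - 4*x
∂V₁/∂y = 10*y
Scalar curl = 9*x^2 - 4*x - 10*y
At (-3, -3): 123.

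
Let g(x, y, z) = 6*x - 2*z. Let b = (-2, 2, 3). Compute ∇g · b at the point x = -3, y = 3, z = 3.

∂g/∂x = 6
∂g/∂y = 0
∂g/∂z = -2
∇g at (-3, 3, 3) = (6, 0, -2)
∇g · b = (6)(-2) + (0)(2) + (-2)(3) = -18

-18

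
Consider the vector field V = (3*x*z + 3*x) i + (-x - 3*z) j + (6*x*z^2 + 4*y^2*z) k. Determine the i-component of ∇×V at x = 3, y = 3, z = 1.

27

(∇×V)_1 = ∂V₃/∂y − ∂V₂/∂z
= 8*y*z − (-3)
= 8*y*z + 3
At (3, 3, 1): 27.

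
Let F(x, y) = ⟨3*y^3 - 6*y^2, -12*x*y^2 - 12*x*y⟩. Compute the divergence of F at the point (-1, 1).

36

∂F₁/∂x = 0
∂F₂/∂y = -24*x*y - 12*x
∇·F = -24*x*y - 12*x
At (-1, 1): 36.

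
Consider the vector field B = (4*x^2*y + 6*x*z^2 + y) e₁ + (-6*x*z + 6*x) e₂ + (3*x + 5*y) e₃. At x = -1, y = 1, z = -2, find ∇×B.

(∇×B)₁ = ∂B₃/∂y − ∂B₂/∂z = 6*x + 5
(∇×B)₂ = ∂B₁/∂z − ∂B₃/∂x = 12*x*z - 3
(∇×B)₃ = ∂B₂/∂x − ∂B₁/∂y = -4*x^2 - 6*z + 5
∇×B = (6*x + 5, 12*x*z - 3, -4*x^2 - 6*z + 5)
At (-1, 1, -2): (-1, 21, 13).

(-1, 21, 13)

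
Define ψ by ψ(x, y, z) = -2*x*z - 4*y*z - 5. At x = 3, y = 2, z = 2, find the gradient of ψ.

∂ψ/∂x = -2*z
∂ψ/∂y = -4*z
∂ψ/∂z = -2*x - 4*y
∇ψ = (-2*z, -4*z, -2*x - 4*y)
At (3, 2, 2): (-4, -8, -14).

(-4, -8, -14)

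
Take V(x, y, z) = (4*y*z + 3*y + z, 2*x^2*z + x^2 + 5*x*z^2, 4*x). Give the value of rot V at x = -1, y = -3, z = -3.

(-32, -15, 64)

(∇×V)₁ = ∂V₃/∂y − ∂V₂/∂z = -2*x^2 - 10*x*z
(∇×V)₂ = ∂V₁/∂z − ∂V₃/∂x = 4*y - 3
(∇×V)₃ = ∂V₂/∂x − ∂V₁/∂y = 4*x*z + 2*x + 5*z^2 - 4*z - 3
∇×V = (-2*x^2 - 10*x*z, 4*y - 3, 4*x*z + 2*x + 5*z^2 - 4*z - 3)
At (-1, -3, -3): (-32, -15, 64).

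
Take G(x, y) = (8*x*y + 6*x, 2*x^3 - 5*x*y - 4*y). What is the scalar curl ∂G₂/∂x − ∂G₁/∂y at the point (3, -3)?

∂G₂/∂x = 6*x^2 - 5*y
∂G₁/∂y = 8*x
Scalar curl = 6*x^2 - 8*x - 5*y
At (3, -3): 45.

45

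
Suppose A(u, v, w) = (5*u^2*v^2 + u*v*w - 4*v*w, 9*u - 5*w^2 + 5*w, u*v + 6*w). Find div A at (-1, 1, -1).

-5

∂A₁/∂u = 10*u*v^2 + v*w
∂A₂/∂v = 0
∂A₃/∂w = 6
∇·A = 10*u*v^2 + v*w + 6
At (-1, 1, -1): -5.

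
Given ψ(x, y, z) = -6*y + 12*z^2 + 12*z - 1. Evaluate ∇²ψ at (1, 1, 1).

∂²ψ/∂x² = 0
∂²ψ/∂y² = 0
∂²ψ/∂z² = 24
∇²ψ = 24
At (1, 1, 1): 24.

24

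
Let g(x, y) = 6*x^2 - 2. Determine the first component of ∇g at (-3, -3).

(∇g)_1 = ∂g/∂x = 12*x
At (-3, -3): -36.

-36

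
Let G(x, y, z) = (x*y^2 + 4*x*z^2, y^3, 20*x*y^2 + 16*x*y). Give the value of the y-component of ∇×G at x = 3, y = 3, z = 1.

-204

(∇×G)_2 = ∂G₁/∂z − ∂G₃/∂x
= 8*x*z − (20*y^2 + 16*y)
= 8*x*z - 20*y^2 - 16*y
At (3, 3, 1): -204.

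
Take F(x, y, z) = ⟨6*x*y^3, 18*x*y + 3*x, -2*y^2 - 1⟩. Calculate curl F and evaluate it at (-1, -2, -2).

(8, 0, 39)

(∇×F)₁ = ∂F₃/∂y − ∂F₂/∂z = -4*y
(∇×F)₂ = ∂F₁/∂z − ∂F₃/∂x = 0
(∇×F)₃ = ∂F₂/∂x − ∂F₁/∂y = -18*x*y^2 + 18*y + 3
∇×F = (-4*y, 0, -18*x*y^2 + 18*y + 3)
At (-1, -2, -2): (8, 0, 39).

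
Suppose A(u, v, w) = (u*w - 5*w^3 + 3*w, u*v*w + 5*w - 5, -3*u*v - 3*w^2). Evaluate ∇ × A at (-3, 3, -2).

(13, -51, -6)

(∇×A)₁ = ∂A₃/∂v − ∂A₂/∂w = -u*v - 3*u - 5
(∇×A)₂ = ∂A₁/∂w − ∂A₃/∂u = u + 3*v - 15*w^2 + 3
(∇×A)₃ = ∂A₂/∂u − ∂A₁/∂v = v*w
∇×A = (-u*v - 3*u - 5, u + 3*v - 15*w^2 + 3, v*w)
At (-3, 3, -2): (13, -51, -6).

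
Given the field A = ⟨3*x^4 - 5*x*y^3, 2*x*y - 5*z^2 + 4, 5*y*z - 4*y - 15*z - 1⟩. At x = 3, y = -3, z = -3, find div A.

435

∂A₁/∂x = 12*x^3 - 5*y^3
∂A₂/∂y = 2*x
∂A₃/∂z = 5*y - 15
∇·A = 12*x^3 + 2*x - 5*y^3 + 5*y - 15
At (3, -3, -3): 435.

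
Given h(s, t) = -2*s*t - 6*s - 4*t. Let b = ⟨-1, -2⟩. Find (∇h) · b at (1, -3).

∂h/∂s = -2*t - 6
∂h/∂t = -2*s - 4
∇h at (1, -3) = (0, -6)
∇h · b = (0)(-1) + (-6)(-2) = 12

12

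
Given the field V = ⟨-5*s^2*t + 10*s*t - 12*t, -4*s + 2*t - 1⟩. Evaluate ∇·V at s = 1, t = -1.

2

∂V₁/∂s = -10*s*t + 10*t
∂V₂/∂t = 2
∇·V = -10*s*t + 10*t + 2
At (1, -1): 2.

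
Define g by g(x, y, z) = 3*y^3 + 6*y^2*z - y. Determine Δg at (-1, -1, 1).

∂²g/∂x² = 0
∂²g/∂y² = 6*(3*y + 2*z)
∂²g/∂z² = 0
∇²g = 18*y + 12*z
At (-1, -1, 1): -6.

-6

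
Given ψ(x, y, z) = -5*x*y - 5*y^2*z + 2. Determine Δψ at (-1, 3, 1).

∂²ψ/∂x² = 0
∂²ψ/∂y² = -10*z
∂²ψ/∂z² = 0
∇²ψ = -10*z
At (-1, 3, 1): -10.

-10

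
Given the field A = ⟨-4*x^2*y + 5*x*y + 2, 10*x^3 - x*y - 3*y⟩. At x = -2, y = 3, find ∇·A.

∂A₁/∂x = -8*x*y + 5*y
∂A₂/∂y = -x - 3
∇·A = -8*x*y - x + 5*y - 3
At (-2, 3): 62.

62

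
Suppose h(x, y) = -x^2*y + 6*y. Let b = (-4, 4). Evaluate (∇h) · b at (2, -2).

-24

∂h/∂x = -2*x*y
∂h/∂y = -x^2 + 6
∇h at (2, -2) = (8, 2)
∇h · b = (8)(-4) + (2)(4) = -24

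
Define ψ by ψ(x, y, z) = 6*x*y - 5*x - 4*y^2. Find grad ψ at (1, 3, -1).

(13, -18, 0)

∂ψ/∂x = 6*y - 5
∂ψ/∂y = 6*x - 8*y
∂ψ/∂z = 0
∇ψ = (6*y - 5, 6*x - 8*y, 0)
At (1, 3, -1): (13, -18, 0).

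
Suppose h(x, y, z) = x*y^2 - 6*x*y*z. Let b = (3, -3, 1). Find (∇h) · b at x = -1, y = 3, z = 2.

∂h/∂x = y^2 - 6*y*z
∂h/∂y = 2*x*y - 6*x*z
∂h/∂z = -6*x*y
∇h at (-1, 3, 2) = (-27, 6, 18)
∇h · b = (-27)(3) + (6)(-3) + (18)(1) = -81

-81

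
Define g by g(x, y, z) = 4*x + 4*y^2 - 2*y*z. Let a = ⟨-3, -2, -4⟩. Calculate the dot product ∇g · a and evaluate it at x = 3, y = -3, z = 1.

∂g/∂x = 4
∂g/∂y = 8*y - 2*z
∂g/∂z = -2*y
∇g at (3, -3, 1) = (4, -26, 6)
∇g · a = (4)(-3) + (-26)(-2) + (6)(-4) = 16

16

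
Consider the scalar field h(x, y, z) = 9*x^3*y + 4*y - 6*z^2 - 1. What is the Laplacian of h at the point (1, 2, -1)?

∂²h/∂x² = 54*x*y
∂²h/∂y² = 0
∂²h/∂z² = -12
∇²h = 54*x*y - 12
At (1, 2, -1): 96.

96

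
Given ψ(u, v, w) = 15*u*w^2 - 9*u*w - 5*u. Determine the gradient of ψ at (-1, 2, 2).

∂ψ/∂u = 15*w^2 - 9*w - 5
∂ψ/∂v = 0
∂ψ/∂w = 30*u*w - 9*u
∇ψ = (15*w^2 - 9*w - 5, 0, 30*u*w - 9*u)
At (-1, 2, 2): (37, 0, -51).

(37, 0, -51)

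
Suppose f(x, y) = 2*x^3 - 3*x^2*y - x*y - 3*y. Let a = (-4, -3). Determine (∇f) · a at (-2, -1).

∂f/∂x = 6*x^2 - 6*x*y - y
∂f/∂y = -3*x^2 - x - 3
∇f at (-2, -1) = (13, -13)
∇f · a = (13)(-4) + (-13)(-3) = -13

-13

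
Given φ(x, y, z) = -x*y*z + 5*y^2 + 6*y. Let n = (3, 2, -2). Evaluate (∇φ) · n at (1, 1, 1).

29

∂φ/∂x = -y*z
∂φ/∂y = -x*z + 10*y + 6
∂φ/∂z = -x*y
∇φ at (1, 1, 1) = (-1, 15, -1)
∇φ · n = (-1)(3) + (15)(2) + (-1)(-2) = 29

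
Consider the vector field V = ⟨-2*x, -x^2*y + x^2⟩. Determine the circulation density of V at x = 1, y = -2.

6

∂V₂/∂x = -2*x*y + 2*x
∂V₁/∂y = 0
Scalar curl = -2*x*y + 2*x
At (1, -2): 6.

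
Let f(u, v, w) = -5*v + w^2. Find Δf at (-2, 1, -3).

2

∂²f/∂u² = 0
∂²f/∂v² = 0
∂²f/∂w² = 2
∇²f = 2
At (-2, 1, -3): 2.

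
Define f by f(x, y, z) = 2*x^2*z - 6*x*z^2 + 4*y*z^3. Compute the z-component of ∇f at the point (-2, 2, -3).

152

(∇f)_3 = ∂f/∂z = 2*x^2 - 12*x*z + 12*y*z^2
At (-2, 2, -3): 152.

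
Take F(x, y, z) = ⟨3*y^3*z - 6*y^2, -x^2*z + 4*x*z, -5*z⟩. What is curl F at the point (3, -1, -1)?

(∇×F)₁ = ∂F₃/∂y − ∂F₂/∂z = x^2 - 4*x
(∇×F)₂ = ∂F₁/∂z − ∂F₃/∂x = 3*y^3
(∇×F)₃ = ∂F₂/∂x − ∂F₁/∂y = -2*x*z - 9*y^2*z + 12*y + 4*z
∇×F = (x^2 - 4*x, 3*y^3, -2*x*z - 9*y^2*z + 12*y + 4*z)
At (3, -1, -1): (-3, -3, -1).

(-3, -3, -1)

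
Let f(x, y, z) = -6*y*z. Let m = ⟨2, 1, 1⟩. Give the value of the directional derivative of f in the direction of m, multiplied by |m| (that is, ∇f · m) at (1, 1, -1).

0

∂f/∂x = 0
∂f/∂y = -6*z
∂f/∂z = -6*y
∇f at (1, 1, -1) = (0, 6, -6)
∇f · m = (0)(2) + (6)(1) + (-6)(1) = 0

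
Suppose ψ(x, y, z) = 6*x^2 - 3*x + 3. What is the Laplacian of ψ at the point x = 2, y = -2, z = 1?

∂²ψ/∂x² = 12
∂²ψ/∂y² = 0
∂²ψ/∂z² = 0
∇²ψ = 12
At (2, -2, 1): 12.

12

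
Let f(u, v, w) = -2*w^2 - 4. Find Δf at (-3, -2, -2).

∂²f/∂u² = 0
∂²f/∂v² = 0
∂²f/∂w² = -4
∇²f = -4
At (-3, -2, -2): -4.

-4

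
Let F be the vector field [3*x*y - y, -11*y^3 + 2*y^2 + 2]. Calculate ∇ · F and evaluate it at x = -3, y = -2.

-146

∂F₁/∂x = 3*y
∂F₂/∂y = -33*y^2 + 4*y
∇·F = -33*y^2 + 7*y
At (-3, -2): -146.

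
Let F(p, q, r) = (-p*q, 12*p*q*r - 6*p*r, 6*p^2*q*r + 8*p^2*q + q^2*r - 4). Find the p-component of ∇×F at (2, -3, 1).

134

(∇×F)_1 = ∂F₃/∂q − ∂F₂/∂r
= 6*p^2*r + 8*p^2 + 2*q*r − (12*p*q - 6*p)
= 6*p^2*r + 8*p^2 - 12*p*q + 6*p + 2*q*r
At (2, -3, 1): 134.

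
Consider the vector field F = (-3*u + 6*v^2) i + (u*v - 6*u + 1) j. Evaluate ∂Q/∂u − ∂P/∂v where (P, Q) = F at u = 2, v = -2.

∂F₂/∂u = v - 6
∂F₁/∂v = 12*v
Scalar curl = -11*v - 6
At (2, -2): 16.

16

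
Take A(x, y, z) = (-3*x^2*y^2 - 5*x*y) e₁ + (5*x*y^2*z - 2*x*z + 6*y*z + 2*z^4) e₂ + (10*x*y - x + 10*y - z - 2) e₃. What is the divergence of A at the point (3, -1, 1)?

∂A₁/∂x = -6*x*y^2 - 5*y
∂A₂/∂y = 10*x*y*z + 6*z
∂A₃/∂z = -1
∇·A = -6*x*y^2 + 10*x*y*z - 5*y + 6*z - 1
At (3, -1, 1): -38.

-38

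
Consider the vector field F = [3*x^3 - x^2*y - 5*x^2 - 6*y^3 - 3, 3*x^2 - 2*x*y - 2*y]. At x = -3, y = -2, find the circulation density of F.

∂F₂/∂x = 6*x - 2*y
∂F₁/∂y = -x^2 - 18*y^2
Scalar curl = x^2 + 6*x + 18*y^2 - 2*y
At (-3, -2): 67.

67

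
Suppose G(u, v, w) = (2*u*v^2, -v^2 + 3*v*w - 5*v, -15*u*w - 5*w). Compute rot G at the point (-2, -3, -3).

(9, -45, -24)

(∇×G)₁ = ∂G₃/∂v − ∂G₂/∂w = -3*v
(∇×G)₂ = ∂G₁/∂w − ∂G₃/∂u = 15*w
(∇×G)₃ = ∂G₂/∂u − ∂G₁/∂v = -4*u*v
∇×G = (-3*v, 15*w, -4*u*v)
At (-2, -3, -3): (9, -45, -24).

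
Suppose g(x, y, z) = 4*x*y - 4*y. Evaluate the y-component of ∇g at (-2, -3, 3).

(∇g)_2 = ∂g/∂y = 4*x - 4
At (-2, -3, 3): -12.

-12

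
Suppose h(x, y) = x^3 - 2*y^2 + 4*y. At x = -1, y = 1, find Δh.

∂²h/∂x² = 6*x
∂²h/∂y² = -4
∇²h = 6*x - 4
At (-1, 1): -10.

-10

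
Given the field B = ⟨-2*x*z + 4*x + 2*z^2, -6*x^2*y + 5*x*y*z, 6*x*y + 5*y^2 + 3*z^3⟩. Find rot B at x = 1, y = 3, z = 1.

(∇×B)₁ = ∂B₃/∂y − ∂B₂/∂z = -5*x*y + 6*x + 10*y
(∇×B)₂ = ∂B₁/∂z − ∂B₃/∂x = -2*x - 6*y + 4*z
(∇×B)₃ = ∂B₂/∂x − ∂B₁/∂y = -12*x*y + 5*y*z
∇×B = (-5*x*y + 6*x + 10*y, -2*x - 6*y + 4*z, -12*x*y + 5*y*z)
At (1, 3, 1): (21, -16, -21).

(21, -16, -21)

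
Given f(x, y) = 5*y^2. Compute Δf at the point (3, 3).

10

∂²f/∂x² = 0
∂²f/∂y² = 10
∇²f = 10
At (3, 3): 10.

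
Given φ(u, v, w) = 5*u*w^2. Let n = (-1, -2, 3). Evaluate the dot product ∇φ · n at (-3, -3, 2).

∂φ/∂u = 5*w^2
∂φ/∂v = 0
∂φ/∂w = 10*u*w
∇φ at (-3, -3, 2) = (20, 0, -60)
∇φ · n = (20)(-1) + (0)(-2) + (-60)(3) = -200

-200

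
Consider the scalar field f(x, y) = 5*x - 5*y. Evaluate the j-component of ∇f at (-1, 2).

(∇f)_2 = ∂f/∂y = -5
At (-1, 2): -5.

-5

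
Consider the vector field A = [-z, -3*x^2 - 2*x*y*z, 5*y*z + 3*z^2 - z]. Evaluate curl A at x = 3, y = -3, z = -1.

(∇×A)₁ = ∂A₃/∂y − ∂A₂/∂z = 2*x*y + 5*z
(∇×A)₂ = ∂A₁/∂z − ∂A₃/∂x = -1
(∇×A)₃ = ∂A₂/∂x − ∂A₁/∂y = -6*x - 2*y*z
∇×A = (2*x*y + 5*z, -1, -6*x - 2*y*z)
At (3, -3, -1): (-23, -1, -24).

(-23, -1, -24)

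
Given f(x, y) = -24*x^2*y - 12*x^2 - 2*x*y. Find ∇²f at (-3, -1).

24

∂²f/∂x² = -24*(2*y + 1)
∂²f/∂y² = 0
∇²f = -48*y - 24
At (-3, -1): 24.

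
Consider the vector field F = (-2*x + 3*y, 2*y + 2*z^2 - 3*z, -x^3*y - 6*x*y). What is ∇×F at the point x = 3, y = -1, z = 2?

(-50, -33, -3)

(∇×F)₁ = ∂F₃/∂y − ∂F₂/∂z = -x^3 - 6*x - 4*z + 3
(∇×F)₂ = ∂F₁/∂z − ∂F₃/∂x = 3*x^2*y + 6*y
(∇×F)₃ = ∂F₂/∂x − ∂F₁/∂y = -3
∇×F = (-x^3 - 6*x - 4*z + 3, 3*x^2*y + 6*y, -3)
At (3, -1, 2): (-50, -33, -3).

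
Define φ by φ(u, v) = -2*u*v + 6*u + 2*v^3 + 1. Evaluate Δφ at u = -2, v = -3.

-36

∂²φ/∂u² = 0
∂²φ/∂v² = 12*v
∇²φ = 12*v
At (-2, -3): -36.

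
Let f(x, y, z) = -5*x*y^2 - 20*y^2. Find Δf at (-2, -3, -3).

-20

∂²f/∂x² = 0
∂²f/∂y² = -10*(x + 4)
∂²f/∂z² = 0
∇²f = -10*x - 40
At (-2, -3, -3): -20.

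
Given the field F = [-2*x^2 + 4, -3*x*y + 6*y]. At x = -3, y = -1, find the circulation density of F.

∂F₂/∂x = -3*y
∂F₁/∂y = 0
Scalar curl = -3*y
At (-3, -1): 3.

3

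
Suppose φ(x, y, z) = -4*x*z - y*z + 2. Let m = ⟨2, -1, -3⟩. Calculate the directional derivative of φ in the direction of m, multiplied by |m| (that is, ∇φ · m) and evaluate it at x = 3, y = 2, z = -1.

∂φ/∂x = -4*z
∂φ/∂y = -z
∂φ/∂z = -4*x - y
∇φ at (3, 2, -1) = (4, 1, -14)
∇φ · m = (4)(2) + (1)(-1) + (-14)(-3) = 49

49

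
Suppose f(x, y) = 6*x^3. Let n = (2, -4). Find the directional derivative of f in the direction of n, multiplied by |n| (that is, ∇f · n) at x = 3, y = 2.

∂f/∂x = 18*x^2
∂f/∂y = 0
∇f at (3, 2) = (162, 0)
∇f · n = (162)(2) + (0)(-4) = 324

324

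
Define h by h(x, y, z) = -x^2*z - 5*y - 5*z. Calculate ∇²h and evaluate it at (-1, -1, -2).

∂²h/∂x² = -2*z
∂²h/∂y² = 0
∂²h/∂z² = 0
∇²h = -2*z
At (-1, -1, -2): 4.

4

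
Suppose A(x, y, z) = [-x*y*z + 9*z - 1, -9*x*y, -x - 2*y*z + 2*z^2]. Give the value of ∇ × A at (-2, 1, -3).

(6, 12, -3)

(∇×A)₁ = ∂A₃/∂y − ∂A₂/∂z = -2*z
(∇×A)₂ = ∂A₁/∂z − ∂A₃/∂x = -x*y + 10
(∇×A)₃ = ∂A₂/∂x − ∂A₁/∂y = x*z - 9*y
∇×A = (-2*z, -x*y + 10, x*z - 9*y)
At (-2, 1, -3): (6, 12, -3).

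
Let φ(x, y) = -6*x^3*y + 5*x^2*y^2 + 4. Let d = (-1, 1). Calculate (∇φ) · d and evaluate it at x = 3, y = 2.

222

∂φ/∂x = -18*x^2*y + 10*x*y^2
∂φ/∂y = -6*x^3 + 10*x^2*y
∇φ at (3, 2) = (-204, 18)
∇φ · d = (-204)(-1) + (18)(1) = 222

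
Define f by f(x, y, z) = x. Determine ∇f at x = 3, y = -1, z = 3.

∂f/∂x = 1
∂f/∂y = 0
∂f/∂z = 0
∇f = (1, 0, 0)
At (3, -1, 3): (1, 0, 0).

(1, 0, 0)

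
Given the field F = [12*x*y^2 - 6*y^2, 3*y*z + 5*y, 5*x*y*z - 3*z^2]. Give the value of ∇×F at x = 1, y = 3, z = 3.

(6, -45, -36)

(∇×F)₁ = ∂F₃/∂y − ∂F₂/∂z = 5*x*z - 3*y
(∇×F)₂ = ∂F₁/∂z − ∂F₃/∂x = -5*y*z
(∇×F)₃ = ∂F₂/∂x − ∂F₁/∂y = -24*x*y + 12*y
∇×F = (5*x*z - 3*y, -5*y*z, -24*x*y + 12*y)
At (1, 3, 3): (6, -45, -36).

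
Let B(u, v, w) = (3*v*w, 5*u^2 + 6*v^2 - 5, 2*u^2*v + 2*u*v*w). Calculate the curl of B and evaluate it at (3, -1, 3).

(∇×B)₁ = ∂B₃/∂v − ∂B₂/∂w = 2*u^2 + 2*u*w
(∇×B)₂ = ∂B₁/∂w − ∂B₃/∂u = -4*u*v - 2*v*w + 3*v
(∇×B)₃ = ∂B₂/∂u − ∂B₁/∂v = 10*u - 3*w
∇×B = (2*u^2 + 2*u*w, -4*u*v - 2*v*w + 3*v, 10*u - 3*w)
At (3, -1, 3): (36, 15, 21).

(36, 15, 21)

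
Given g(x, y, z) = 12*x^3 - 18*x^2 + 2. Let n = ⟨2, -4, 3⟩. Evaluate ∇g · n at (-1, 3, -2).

∂g/∂x = 36*x^2 - 36*x
∂g/∂y = 0
∂g/∂z = 0
∇g at (-1, 3, -2) = (72, 0, 0)
∇g · n = (72)(2) + (0)(-4) + (0)(3) = 144

144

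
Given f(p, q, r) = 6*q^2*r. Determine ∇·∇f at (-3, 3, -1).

-12

∂²f/∂p² = 0
∂²f/∂q² = 12*r
∂²f/∂r² = 0
∇²f = 12*r
At (-3, 3, -1): -12.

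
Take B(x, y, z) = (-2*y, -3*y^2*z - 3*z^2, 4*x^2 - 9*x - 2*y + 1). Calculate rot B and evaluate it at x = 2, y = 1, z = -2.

(-11, -7, 2)

(∇×B)₁ = ∂B₃/∂y − ∂B₂/∂z = 3*y^2 + 6*z - 2
(∇×B)₂ = ∂B₁/∂z − ∂B₃/∂x = -8*x + 9
(∇×B)₃ = ∂B₂/∂x − ∂B₁/∂y = 2
∇×B = (3*y^2 + 6*z - 2, -8*x + 9, 2)
At (2, 1, -2): (-11, -7, 2).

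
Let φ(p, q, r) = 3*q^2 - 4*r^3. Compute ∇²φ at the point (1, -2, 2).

-42

∂²φ/∂p² = 0
∂²φ/∂q² = 6
∂²φ/∂r² = -24*r
∇²φ = -24*r + 6
At (1, -2, 2): -42.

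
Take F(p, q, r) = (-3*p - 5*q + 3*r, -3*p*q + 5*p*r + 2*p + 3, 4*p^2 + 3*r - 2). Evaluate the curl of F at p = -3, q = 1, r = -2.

(15, 27, -6)

(∇×F)₁ = ∂F₃/∂q − ∂F₂/∂r = -5*p
(∇×F)₂ = ∂F₁/∂r − ∂F₃/∂p = -8*p + 3
(∇×F)₃ = ∂F₂/∂p − ∂F₁/∂q = -3*q + 5*r + 7
∇×F = (-5*p, -8*p + 3, -3*q + 5*r + 7)
At (-3, 1, -2): (15, 27, -6).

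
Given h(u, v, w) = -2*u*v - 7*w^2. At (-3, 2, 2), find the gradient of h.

∂h/∂u = -2*v
∂h/∂v = -2*u
∂h/∂w = -14*w
∇h = (-2*v, -2*u, -14*w)
At (-3, 2, 2): (-4, 6, -28).

(-4, 6, -28)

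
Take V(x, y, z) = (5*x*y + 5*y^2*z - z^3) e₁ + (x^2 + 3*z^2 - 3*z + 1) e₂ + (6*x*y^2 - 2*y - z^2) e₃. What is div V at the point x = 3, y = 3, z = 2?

∂V₁/∂x = 5*y
∂V₂/∂y = 0
∂V₃/∂z = -2*z
∇·V = 5*y - 2*z
At (3, 3, 2): 11.

11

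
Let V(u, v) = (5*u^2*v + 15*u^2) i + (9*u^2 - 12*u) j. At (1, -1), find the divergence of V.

20

∂V₁/∂u = 10*u*v + 30*u
∂V₂/∂v = 0
∇·V = 10*u*v + 30*u
At (1, -1): 20.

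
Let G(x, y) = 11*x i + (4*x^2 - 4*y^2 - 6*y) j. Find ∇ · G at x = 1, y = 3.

-19

∂G₁/∂x = 11
∂G₂/∂y = -8*y - 6
∇·G = -8*y + 5
At (1, 3): -19.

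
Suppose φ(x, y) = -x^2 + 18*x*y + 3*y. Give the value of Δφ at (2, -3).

-2

∂²φ/∂x² = -2
∂²φ/∂y² = 0
∇²φ = -2
At (2, -3): -2.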